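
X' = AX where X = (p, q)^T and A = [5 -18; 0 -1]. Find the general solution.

p(t) = -C_1e^(5t) + 3C_2e^(-t), q(t) = C_2e^(-t)

Coefficient matrix A = [[5, -18], [0, -1]].
Characteristic polynomial det(A - λI) = λ^2 - 4λ - 5 = 0.
Eigenvalues λ = 5, -1.
For λ=5: (A-λI) row 1 is [0, -18], so an eigenvector is (-1, 0).
For λ=-1: (A-λI) row 1 is [6, -18], so an eigenvector is (3, 1).
General solution: C_1e^(5t)(-1,0) + C_2e^(-t)(3,1).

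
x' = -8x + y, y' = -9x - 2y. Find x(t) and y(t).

Coefficient matrix A = [[-8, 1], [-9, -2]].
Characteristic polynomial det(A - λI) = λ^2 + 10λ + 25 = 0.
Single eigenvalue λ = -5 with algebraic multiplicity 2.
Eigenvector v = (1,3); generalized eigenvector w with (A-λI)w=v is (-1,-2).
General solution: e^(-5t)[C_1·v + C_2·(t·v + w)].

x(t) = C_1e^(-5t) + C_2te^(-5t) - C_2e^(-5t), y(t) = 3C_1e^(-5t) + 3C_2te^(-5t) - 2C_2e^(-5t)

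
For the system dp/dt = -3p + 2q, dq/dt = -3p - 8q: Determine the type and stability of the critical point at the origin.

A = [[-3,2],[-3,-8]]; det(A-λI) = λ^2 + 11λ + 30.
λ = -6, -5: both negative.

stable node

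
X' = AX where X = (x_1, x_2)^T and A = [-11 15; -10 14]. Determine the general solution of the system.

Coefficient matrix A = [[-11, 15], [-10, 14]].
Characteristic polynomial det(A - λI) = λ^2 - 3λ - 4 = 0.
Eigenvalues λ = -1, 4.
For λ=-1: (A-λI) row 1 is [-10, 15], so an eigenvector is (3, 2).
For λ=4: (A-λI) row 1 is [-15, 15], so an eigenvector is (1, 1).
General solution: C_1e^(-t)(3,2) + C_2e^(4t)(1,1).

x_1(t) = 3C_1e^(-t) + C_2e^(4t), x_2(t) = 2C_1e^(-t) + C_2e^(4t)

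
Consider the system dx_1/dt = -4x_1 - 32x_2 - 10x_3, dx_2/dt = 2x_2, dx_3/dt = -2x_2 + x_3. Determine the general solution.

x_1(t) = -2C_1e^(2t) + C_2e^(-4t) - 2C_3e^(t), x_2(t) = C_1e^(2t), x_3(t) = -2C_1e^(2t) + C_3e^(t)

Coefficient matrix A = [[-4, -32, -10], [0, 2, 0], [0, -2, 1]].
det(A - λI) = 0 gives eigenvalues λ = 2, -4, 1.
For λ=2: eigenvector (-2,1,-2).
For λ=-4: eigenvector (1,0,0).
For λ=1: eigenvector (-2,0,1).
General solution: C_1e^(2t)(-2,1,-2) + C_2e^(-4t)(1,0,0) + C_3e^(t)(-2,0,1).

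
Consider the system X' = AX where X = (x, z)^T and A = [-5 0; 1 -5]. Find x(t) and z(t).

x(t) = c_2e^(-5t), z(t) = c_1e^(-5t) + c_2te^(-5t) - 3c_2e^(-5t)

Coefficient matrix A = [[-5, 0], [1, -5]].
Characteristic polynomial det(A - λI) = λ^2 + 10λ + 25 = 0.
Single eigenvalue λ = -5 with algebraic multiplicity 2.
Eigenvector v = (0,1); generalized eigenvector w with (A-λI)w=v is (1,-3).
General solution: e^(-5t)[c_1·v + c_2·(t·v + w)].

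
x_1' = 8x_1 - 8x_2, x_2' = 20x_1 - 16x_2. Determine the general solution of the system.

Coefficient matrix A = [[8, -8], [20, -16]].
Characteristic polynomial det(A - λI) = λ^2 + 8λ + 32 = 0.
Eigenvalues λ = -4 ± 4i (complex conjugate pair).
For λ=-4+4i: an eigenvector is (1,2) - i(-1,-1) = (1 + i, 2 + i).
A real fundamental pair from Re and Im of e^((-4+4i)t)v: X_1 = e^(-4t)(cos(4t)·(1,2) + sin(4t)·(-1,-1)), X_2 = e^(-4t)(sin(4t)·(1,2) - cos(4t)·(-1,-1)).
General solution: c_1X_1 + c_2X_2.

x_1(t) = -c_1e^(-4t)sin(4t) + c_1e^(-4t)cos(4t) + c_2e^(-4t)sin(4t) + c_2e^(-4t)cos(4t), x_2(t) = -c_1e^(-4t)sin(4t) + 2c_1e^(-4t)cos(4t) + 2c_2e^(-4t)sin(4t) + c_2e^(-4t)cos(4t)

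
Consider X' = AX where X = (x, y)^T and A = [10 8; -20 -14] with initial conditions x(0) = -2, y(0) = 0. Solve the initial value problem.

x(t) = -6e^(-2t)sin(4t) - 2e^(-2t)cos(4t), y(t) = 10e^(-2t)sin(4t)

Coefficient matrix A = [[10, 8], [-20, -14]].
Characteristic polynomial det(A - λI) = λ^2 + 4λ + 20 = 0.
Eigenvalues λ = -2 ± 4i (complex conjugate pair).
For λ=-2+4i: an eigenvector is (1,-2) - i(-1,1) = (1 + i, -2 - i).
A real fundamental pair from Re and Im of e^((-2+4i)t)v: X_1 = e^(-2t)(cos(4t)·(1,-2) + sin(4t)·(-1,1)), X_2 = e^(-2t)(sin(4t)·(1,-2) - cos(4t)·(-1,1)).
General solution: K_1X_1 + K_2X_2.
Applying x(0)=-2, y(0)=0 gives K_1=2, K_2=-4.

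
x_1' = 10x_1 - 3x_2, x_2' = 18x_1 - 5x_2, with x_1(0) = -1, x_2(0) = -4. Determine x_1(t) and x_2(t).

Coefficient matrix A = [[10, -3], [18, -5]].
Characteristic polynomial det(A - λI) = λ^2 - 5λ + 4 = 0.
Eigenvalues λ = 1, 4.
For λ=1: (A-λI) row 1 is [9, -3], so an eigenvector is (-1, -3).
For λ=4: (A-λI) row 1 is [6, -3], so an eigenvector is (1, 2).
General solution: K_1e^(t)(-1,-3) + K_2e^(4t)(1,2).
Applying x_1(0)=-1, x_2(0)=-4 gives K_1=2, K_2=1.

x_1(t) = e^(4t) - 2e^(t), x_2(t) = 2e^(4t) - 6e^(t)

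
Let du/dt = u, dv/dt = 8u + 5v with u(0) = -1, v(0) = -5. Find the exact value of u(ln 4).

A = [[1,0],[8,5]]; eigenvalues λ = 1, 5.
Eigenvectors: (1,-2) for λ=1, (0,1) for λ=5.
From the initial condition, c_1 = -1, c_2 = -7.
u(ln 4) = (-1)(4^1)(1) + (-7)(4^5)(0) = -4.

-4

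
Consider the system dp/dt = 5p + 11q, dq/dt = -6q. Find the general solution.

Coefficient matrix A = [[5, 11], [0, -6]].
Characteristic polynomial det(A - λI) = λ^2 + λ - 30 = 0.
Eigenvalues λ = -6, 5.
For λ=-6: (A-λI) row 1 is [11, 11], so an eigenvector is (-1, 1).
For λ=5: (A-λI) row 1 is [0, 11], so an eigenvector is (-1, 0).
General solution: c_1e^(-6t)(-1,1) + c_2e^(5t)(-1,0).

p(t) = -c_1e^(-6t) - c_2e^(5t), q(t) = c_1e^(-6t)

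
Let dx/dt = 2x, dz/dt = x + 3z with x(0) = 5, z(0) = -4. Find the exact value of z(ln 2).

-12

A = [[2,0],[1,3]]; eigenvalues λ = 3, 2.
Eigenvectors: (0,-1) for λ=3, (1,-1) for λ=2.
From the initial condition, c_1 = -1, c_2 = 5.
z(ln 2) = (-1)(2^3)(-1) + (5)(2^2)(-1) = -12.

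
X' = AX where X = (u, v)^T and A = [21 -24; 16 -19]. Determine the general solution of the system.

Coefficient matrix A = [[21, -24], [16, -19]].
Characteristic polynomial det(A - λI) = λ^2 - 2λ - 15 = 0.
Eigenvalues λ = -3, 5.
For λ=-3: (A-λI) row 1 is [24, -24], so an eigenvector is (1, 1).
For λ=5: (A-λI) row 1 is [16, -24], so an eigenvector is (3, 2).
General solution: C_1e^(-3t)(1,1) + C_2e^(5t)(3,2).

u(t) = C_1e^(-3t) + 3C_2e^(5t), v(t) = C_1e^(-3t) + 2C_2e^(5t)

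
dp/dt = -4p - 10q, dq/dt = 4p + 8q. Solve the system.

p(t) = 2K_1e^(2t)sin(2t) + K_1e^(2t)cos(2t) + K_2e^(2t)sin(2t) - 2K_2e^(2t)cos(2t), q(t) = -K_1e^(2t)sin(2t) - K_1e^(2t)cos(2t) - K_2e^(2t)sin(2t) + K_2e^(2t)cos(2t)

Coefficient matrix A = [[-4, -10], [4, 8]].
Characteristic polynomial det(A - λI) = λ^2 - 4λ + 8 = 0.
Eigenvalues λ = 2 ± 2i (complex conjugate pair).
For λ=2+2i: an eigenvector is (1,-1) - i(2,-1) = (1 - 2i, -1 + i).
A real fundamental pair from Re and Im of e^((2+2i)t)v: X_1 = e^(2t)(cos(2t)·(1,-1) + sin(2t)·(2,-1)), X_2 = e^(2t)(sin(2t)·(1,-1) - cos(2t)·(2,-1)).
General solution: K_1X_1 + K_2X_2.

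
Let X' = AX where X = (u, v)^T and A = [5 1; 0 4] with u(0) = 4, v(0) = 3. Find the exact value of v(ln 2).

A = [[5,1],[0,4]]; eigenvalues λ = 5, 4.
Eigenvectors: (1,0) for λ=5, (1,-1) for λ=4.
From the initial condition, c_1 = 7, c_2 = -3.
v(ln 2) = (7)(2^5)(0) + (-3)(2^4)(-1) = 48.

48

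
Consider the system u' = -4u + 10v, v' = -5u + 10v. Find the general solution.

u(t) = -K_1e^(3t)sin(t) + 3K_1e^(3t)cos(t) + 3K_2e^(3t)sin(t) + K_2e^(3t)cos(t), v(t) = -K_1e^(3t)sin(t) + 2K_1e^(3t)cos(t) + 2K_2e^(3t)sin(t) + K_2e^(3t)cos(t)

Coefficient matrix A = [[-4, 10], [-5, 10]].
Characteristic polynomial det(A - λI) = λ^2 - 6λ + 10 = 0.
Eigenvalues λ = 3 ± i (complex conjugate pair).
For λ=3+i: an eigenvector is (3,2) - i(-1,-1) = (3 + i, 2 + i).
A real fundamental pair from Re and Im of e^((3+i)t)v: X_1 = e^(3t)(cos(t)·(3,2) + sin(t)·(-1,-1)), X_2 = e^(3t)(sin(t)·(3,2) - cos(t)·(-1,-1)).
General solution: K_1X_1 + K_2X_2.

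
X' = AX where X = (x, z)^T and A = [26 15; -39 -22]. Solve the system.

Coefficient matrix A = [[26, 15], [-39, -22]].
Characteristic polynomial det(A - λI) = λ^2 - 4λ + 13 = 0.
Eigenvalues λ = 2 ± 3i (complex conjugate pair).
For λ=2+3i: an eigenvector is (-1,2) - i(2,-3) = (-1 - 2i, 2 + 3i).
A real fundamental pair from Re and Im of e^((2+3i)t)v: X_1 = e^(2t)(cos(3t)·(-1,2) + sin(3t)·(2,-3)), X_2 = e^(2t)(sin(3t)·(-1,2) - cos(3t)·(2,-3)).
General solution: c_1X_1 + c_2X_2.

x(t) = 2c_1e^(2t)sin(3t) - c_1e^(2t)cos(3t) - c_2e^(2t)sin(3t) - 2c_2e^(2t)cos(3t), z(t) = -3c_1e^(2t)sin(3t) + 2c_1e^(2t)cos(3t) + 2c_2e^(2t)sin(3t) + 3c_2e^(2t)cos(3t)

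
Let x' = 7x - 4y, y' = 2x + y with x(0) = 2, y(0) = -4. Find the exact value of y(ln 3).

A = [[7,-4],[2,1]]; eigenvalues λ = 3, 5.
Eigenvectors: (-1,-1) for λ=3, (2,1) for λ=5.
From the initial condition, c_1 = 10, c_2 = 6.
y(ln 3) = (10)(3^3)(-1) + (6)(3^5)(1) = 1188.

1188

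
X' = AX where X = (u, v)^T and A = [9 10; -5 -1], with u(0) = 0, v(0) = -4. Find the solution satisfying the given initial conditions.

Coefficient matrix A = [[9, 10], [-5, -1]].
Characteristic polynomial det(A - λI) = λ^2 - 8λ + 41 = 0.
Eigenvalues λ = 4 ± 5i (complex conjugate pair).
For λ=4+5i: an eigenvector is (1,0) - i(1,-1) = (1 - i, 0 + i).
A real fundamental pair from Re and Im of e^((4+5i)t)v: X_1 = e^(4t)(cos(5t)·(1,0) + sin(5t)·(1,-1)), X_2 = e^(4t)(sin(5t)·(1,0) - cos(5t)·(1,-1)).
General solution: C_1X_1 + C_2X_2.
Applying u(0)=0, v(0)=-4 gives C_1=-4, C_2=-4.

u(t) = -8e^(4t)sin(5t), v(t) = 4e^(4t)sin(5t) - 4e^(4t)cos(5t)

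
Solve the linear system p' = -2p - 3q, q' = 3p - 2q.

p(t) = K_1e^(-2t)sin(3t) - K_2e^(-2t)cos(3t), q(t) = -K_1e^(-2t)cos(3t) - K_2e^(-2t)sin(3t)

Coefficient matrix A = [[-2, -3], [3, -2]].
Characteristic polynomial det(A - λI) = λ^2 + 4λ + 13 = 0.
Eigenvalues λ = -2 ± 3i (complex conjugate pair).
For λ=-2+3i: an eigenvector is (0,-1) - i(1,0) = (0 - i, -1).
A real fundamental pair from Re and Im of e^((-2+3i)t)v: X_1 = e^(-2t)(cos(3t)·(0,-1) + sin(3t)·(1,0)), X_2 = e^(-2t)(sin(3t)·(0,-1) - cos(3t)·(1,0)).
General solution: K_1X_1 + K_2X_2.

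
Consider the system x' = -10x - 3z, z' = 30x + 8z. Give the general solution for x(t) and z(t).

Coefficient matrix A = [[-10, -3], [30, 8]].
Characteristic polynomial det(A - λI) = λ^2 + 2λ + 10 = 0.
Eigenvalues λ = -1 ± 3i (complex conjugate pair).
For λ=-1+3i: an eigenvector is (-1,3) - i(0,-1) = (-1, 3 + i).
A real fundamental pair from Re and Im of e^((-1+3i)t)v: X_1 = e^(-t)(cos(3t)·(-1,3) + sin(3t)·(0,-1)), X_2 = e^(-t)(sin(3t)·(-1,3) - cos(3t)·(0,-1)).
General solution: K_1X_1 + K_2X_2.

x(t) = -K_1e^(-t)cos(3t) - K_2e^(-t)sin(3t), z(t) = -K_1e^(-t)sin(3t) + 3K_1e^(-t)cos(3t) + 3K_2e^(-t)sin(3t) + K_2e^(-t)cos(3t)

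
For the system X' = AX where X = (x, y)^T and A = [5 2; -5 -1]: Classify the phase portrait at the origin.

A = [[5,2],[-5,-1]]; det(A-λI) = λ^2 - 4λ + 5.
λ = 2 ± i: positive real part.

unstable spiral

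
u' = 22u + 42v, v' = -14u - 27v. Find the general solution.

Coefficient matrix A = [[22, 42], [-14, -27]].
Characteristic polynomial det(A - λI) = λ^2 + 5λ - 6 = 0.
Eigenvalues λ = 1, -6.
For λ=1: (A-λI) row 1 is [21, 42], so an eigenvector is (-2, 1).
For λ=-6: (A-λI) row 1 is [28, 42], so an eigenvector is (3, -2).
General solution: c_1e^(t)(-2,1) + c_2e^(-6t)(3,-2).

u(t) = -2c_1e^(t) + 3c_2e^(-6t), v(t) = c_1e^(t) - 2c_2e^(-6t)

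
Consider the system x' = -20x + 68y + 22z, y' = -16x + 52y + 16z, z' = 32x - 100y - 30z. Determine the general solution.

Coefficient matrix A = [[-20, 68, 22], [-16, 52, 16], [32, -100, -30]].
det(A - λI) = 0 gives eigenvalues λ = -4, 4, 2.
For λ=-4: eigenvector (3,2,-4).
For λ=4: eigenvector (1,1,-2).
For λ=2: eigenvector (1,0,1).
General solution: K_1e^(-4t)(3,2,-4) + K_2e^(4t)(1,1,-2) + K_3e^(2t)(1,0,1).

x(t) = 3K_1e^(-4t) + K_2e^(4t) + K_3e^(2t), y(t) = 2K_1e^(-4t) + K_2e^(4t), z(t) = -4K_1e^(-4t) - 2K_2e^(4t) + K_3e^(2t)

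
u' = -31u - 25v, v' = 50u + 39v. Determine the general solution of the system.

Coefficient matrix A = [[-31, -25], [50, 39]].
Characteristic polynomial det(A - λI) = λ^2 - 8λ + 41 = 0.
Eigenvalues λ = 4 ± 5i (complex conjugate pair).
For λ=4+5i: an eigenvector is (-1,1) - i(2,-3) = (-1 - 2i, 1 + 3i).
A real fundamental pair from Re and Im of e^((4+5i)t)v: X_1 = e^(4t)(cos(5t)·(-1,1) + sin(5t)·(2,-3)), X_2 = e^(4t)(sin(5t)·(-1,1) - cos(5t)·(2,-3)).
General solution: K_1X_1 + K_2X_2.

u(t) = 2K_1e^(4t)sin(5t) - K_1e^(4t)cos(5t) - K_2e^(4t)sin(5t) - 2K_2e^(4t)cos(5t), v(t) = -3K_1e^(4t)sin(5t) + K_1e^(4t)cos(5t) + K_2e^(4t)sin(5t) + 3K_2e^(4t)cos(5t)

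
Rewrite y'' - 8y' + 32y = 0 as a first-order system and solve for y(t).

y(t) = K_1e^(4t)cos(4t) + K_2e^(4t)sin(4t)

Let x_1 = y, x_2 = y'. Then x_1' = x_2 and x_2' = -32x_1 + 8x_2.
A = [[0,1],[-32,8]]; det(A-λI) = λ^2 - 8λ + 32.
Eigenvalues λ = 4 ± 4i.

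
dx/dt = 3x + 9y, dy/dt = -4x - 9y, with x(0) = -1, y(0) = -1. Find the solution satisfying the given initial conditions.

x(t) = -15te^(-3t) - e^(-3t), y(t) = 10te^(-3t) - e^(-3t)

Coefficient matrix A = [[3, 9], [-4, -9]].
Characteristic polynomial det(A - λI) = λ^2 + 6λ + 9 = 0.
Single eigenvalue λ = -3 with algebraic multiplicity 2.
Eigenvector v = (-3,2); generalized eigenvector w with (A-λI)w=v is (1,-1).
General solution: e^(-3t)[c_1·v + c_2·(t·v + w)].
Applying x(0)=-1, y(0)=-1 gives c_1=2, c_2=5.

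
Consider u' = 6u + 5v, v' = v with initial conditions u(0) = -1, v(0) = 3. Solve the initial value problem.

Coefficient matrix A = [[6, 5], [0, 1]].
Characteristic polynomial det(A - λI) = λ^2 - 7λ + 6 = 0.
Eigenvalues λ = 1, 6.
For λ=1: (A-λI) row 1 is [5, 5], so an eigenvector is (1, -1).
For λ=6: (A-λI) row 1 is [0, 5], so an eigenvector is (-1, 0).
General solution: C_1e^(t)(1,-1) + C_2e^(6t)(-1,0).
Applying u(0)=-1, v(0)=3 gives C_1=-3, C_2=-2.

u(t) = 2e^(6t) - 3e^(t), v(t) = 3e^(t)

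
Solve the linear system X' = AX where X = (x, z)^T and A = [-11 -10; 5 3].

x(t) = c_1e^(-4t)sin(t) - 3c_1e^(-4t)cos(t) - 3c_2e^(-4t)sin(t) - c_2e^(-4t)cos(t), z(t) = -c_1e^(-4t)sin(t) + 2c_1e^(-4t)cos(t) + 2c_2e^(-4t)sin(t) + c_2e^(-4t)cos(t)

Coefficient matrix A = [[-11, -10], [5, 3]].
Characteristic polynomial det(A - λI) = λ^2 + 8λ + 17 = 0.
Eigenvalues λ = -4 ± i (complex conjugate pair).
For λ=-4+i: an eigenvector is (-3,2) - i(1,-1) = (-3 - i, 2 + i).
A real fundamental pair from Re and Im of e^((-4+i)t)v: X_1 = e^(-4t)(cos(t)·(-3,2) + sin(t)·(1,-1)), X_2 = e^(-4t)(sin(t)·(-3,2) - cos(t)·(1,-1)).
General solution: c_1X_1 + c_2X_2.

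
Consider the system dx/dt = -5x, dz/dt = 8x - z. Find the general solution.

x(t) = c_2e^(-5t), z(t) = -c_1e^(-t) - 2c_2e^(-5t)

Coefficient matrix A = [[-5, 0], [8, -1]].
Characteristic polynomial det(A - λI) = λ^2 + 6λ + 5 = 0.
Eigenvalues λ = -1, -5.
For λ=-1: (A-λI) row 1 is [-4, 0], so an eigenvector is (0, -1).
For λ=-5: (A-λI) row 2 is [8, 4], so an eigenvector is (1, -2).
General solution: c_1e^(-t)(0,-1) + c_2e^(-5t)(1,-2).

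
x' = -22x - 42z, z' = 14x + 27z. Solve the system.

x(t) = 3K_1e^(6t) + 2K_2e^(-t), z(t) = -2K_1e^(6t) - K_2e^(-t)

Coefficient matrix A = [[-22, -42], [14, 27]].
Characteristic polynomial det(A - λI) = λ^2 - 5λ - 6 = 0.
Eigenvalues λ = 6, -1.
For λ=6: (A-λI) row 1 is [-28, -42], so an eigenvector is (3, -2).
For λ=-1: (A-λI) row 1 is [-21, -42], so an eigenvector is (2, -1).
General solution: K_1e^(6t)(3,-2) + K_2e^(-t)(2,-1).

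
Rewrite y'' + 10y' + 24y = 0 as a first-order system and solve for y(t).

Let x_1 = y, x_2 = y'. Then x_1' = x_2 and x_2' = -24x_1 - 10x_2.
A = [[0,1],[-24,-10]]; det(A-λI) = λ^2 + 10λ + 24.
Eigenvalues λ = -6, -4 with eigenvectors (1,-6), (1,-4).

y(t) = K_1e^(-6t) + K_2e^(-4t)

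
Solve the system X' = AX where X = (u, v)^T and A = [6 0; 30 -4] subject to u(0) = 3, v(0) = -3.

Coefficient matrix A = [[6, 0], [30, -4]].
Characteristic polynomial det(A - λI) = λ^2 - 2λ - 24 = 0.
Eigenvalues λ = 6, -4.
For λ=6: (A-λI) row 2 is [30, -10], so an eigenvector is (-1, -3).
For λ=-4: (A-λI) row 1 is [10, 0], so an eigenvector is (0, 1).
General solution: K_1e^(6t)(-1,-3) + K_2e^(-4t)(0,1).
Applying u(0)=3, v(0)=-3 gives K_1=-3, K_2=-12.

u(t) = 3e^(6t), v(t) = 9e^(6t) - 12e^(-4t)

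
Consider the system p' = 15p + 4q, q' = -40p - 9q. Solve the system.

p(t) = K_1e^(3t)cos(4t) + K_2e^(3t)sin(4t), q(t) = -K_1e^(3t)sin(4t) - 3K_1e^(3t)cos(4t) - 3K_2e^(3t)sin(4t) + K_2e^(3t)cos(4t)

Coefficient matrix A = [[15, 4], [-40, -9]].
Characteristic polynomial det(A - λI) = λ^2 - 6λ + 25 = 0.
Eigenvalues λ = 3 ± 4i (complex conjugate pair).
For λ=3+4i: an eigenvector is (1,-3) - i(0,-1) = (1, -3 + i).
A real fundamental pair from Re and Im of e^((3+4i)t)v: X_1 = e^(3t)(cos(4t)·(1,-3) + sin(4t)·(0,-1)), X_2 = e^(3t)(sin(4t)·(1,-3) - cos(4t)·(0,-1)).
General solution: K_1X_1 + K_2X_2.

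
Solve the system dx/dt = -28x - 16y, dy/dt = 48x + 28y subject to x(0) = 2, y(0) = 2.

Coefficient matrix A = [[-28, -16], [48, 28]].
Characteristic polynomial det(A - λI) = λ^2 - 16 = 0.
Eigenvalues λ = -4, 4.
For λ=-4: (A-λI) row 1 is [-24, -16], so an eigenvector is (-2, 3).
For λ=4: (A-λI) row 1 is [-32, -16], so an eigenvector is (1, -2).
General solution: c_1e^(-4t)(-2,3) + c_2e^(4t)(1,-2).
Applying x(0)=2, y(0)=2 gives c_1=-6, c_2=-10.

x(t) = -10e^(4t) + 12e^(-4t), y(t) = 20e^(4t) - 18e^(-4t)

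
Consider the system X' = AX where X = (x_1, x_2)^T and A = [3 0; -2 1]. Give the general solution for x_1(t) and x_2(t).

Coefficient matrix A = [[3, 0], [-2, 1]].
Characteristic polynomial det(A - λI) = λ^2 - 4λ + 3 = 0.
Eigenvalues λ = 3, 1.
For λ=3: (A-λI) row 2 is [-2, -2], so an eigenvector is (-1, 1).
For λ=1: (A-λI) row 1 is [2, 0], so an eigenvector is (0, 1).
General solution: c_1e^(3t)(-1,1) + c_2e^(t)(0,1).

x_1(t) = -c_1e^(3t), x_2(t) = c_1e^(3t) + c_2e^(t)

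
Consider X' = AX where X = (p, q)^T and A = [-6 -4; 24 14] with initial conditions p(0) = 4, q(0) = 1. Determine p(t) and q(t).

p(t) = -9e^(6t) + 13e^(2t), q(t) = 27e^(6t) - 26e^(2t)

Coefficient matrix A = [[-6, -4], [24, 14]].
Characteristic polynomial det(A - λI) = λ^2 - 8λ + 12 = 0.
Eigenvalues λ = 2, 6.
For λ=2: (A-λI) row 1 is [-8, -4], so an eigenvector is (1, -2).
For λ=6: (A-λI) row 1 is [-12, -4], so an eigenvector is (-1, 3).
General solution: K_1e^(2t)(1,-2) + K_2e^(6t)(-1,3).
Applying p(0)=4, q(0)=1 gives K_1=13, K_2=9.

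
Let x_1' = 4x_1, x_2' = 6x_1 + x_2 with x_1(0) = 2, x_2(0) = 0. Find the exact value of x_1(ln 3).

162

A = [[4,0],[6,1]]; eigenvalues λ = 1, 4.
Eigenvectors: (0,-1) for λ=1, (1,2) for λ=4.
From the initial condition, c_1 = 4, c_2 = 2.
x_1(ln 3) = (4)(3^1)(0) + (2)(3^4)(1) = 162.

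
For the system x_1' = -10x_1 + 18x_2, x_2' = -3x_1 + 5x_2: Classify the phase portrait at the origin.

stable node

A = [[-10,18],[-3,5]]; det(A-λI) = λ^2 + 5λ + 4.
λ = -1, -4: both negative.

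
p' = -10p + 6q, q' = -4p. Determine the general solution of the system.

p(t) = -3C_1e^(-6t) - C_2e^(-4t), q(t) = -2C_1e^(-6t) - C_2e^(-4t)

Coefficient matrix A = [[-10, 6], [-4, 0]].
Characteristic polynomial det(A - λI) = λ^2 + 10λ + 24 = 0.
Eigenvalues λ = -6, -4.
For λ=-6: (A-λI) row 1 is [-4, 6], so an eigenvector is (-3, -2).
For λ=-4: (A-λI) row 1 is [-6, 6], so an eigenvector is (-1, -1).
General solution: C_1e^(-6t)(-3,-2) + C_2e^(-4t)(-1,-1).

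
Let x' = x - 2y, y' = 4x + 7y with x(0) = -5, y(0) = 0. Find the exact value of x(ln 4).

A = [[1,-2],[4,7]]; eigenvalues λ = 5, 3.
Eigenvectors: (1,-2) for λ=5, (-1,1) for λ=3.
From the initial condition, c_1 = 5, c_2 = 10.
x(ln 4) = (5)(4^5)(1) + (10)(4^3)(-1) = 4480.

4480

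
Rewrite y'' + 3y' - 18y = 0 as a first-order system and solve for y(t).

y(t) = K_1e^(-6t) + K_2e^(3t)

Let x_1 = y, x_2 = y'. Then x_1' = x_2 and x_2' = 18x_1 - 3x_2.
A = [[0,1],[18,-3]]; det(A-λI) = λ^2 + 3λ - 18.
Eigenvalues λ = -6, 3 with eigenvectors (1,-6), (1,3).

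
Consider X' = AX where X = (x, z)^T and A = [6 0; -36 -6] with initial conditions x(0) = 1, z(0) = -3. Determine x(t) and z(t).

x(t) = e^(6t), z(t) = -3e^(6t)

Coefficient matrix A = [[6, 0], [-36, -6]].
Characteristic polynomial det(A - λI) = λ^2 - 36 = 0.
Eigenvalues λ = -6, 6.
For λ=-6: (A-λI) row 1 is [12, 0], so an eigenvector is (0, -1).
For λ=6: (A-λI) row 2 is [-36, -12], so an eigenvector is (-1, 3).
General solution: K_1e^(-6t)(0,-1) + K_2e^(6t)(-1,3).
Applying x(0)=1, z(0)=-3 gives K_1=0, K_2=-1.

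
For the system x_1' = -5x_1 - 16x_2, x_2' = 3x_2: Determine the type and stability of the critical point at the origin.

saddle

A = [[-5,-16],[0,3]]; det(A-λI) = λ^2 + 2λ - 15.
λ = 3, -5: opposite signs.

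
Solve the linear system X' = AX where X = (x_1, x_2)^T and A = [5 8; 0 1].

x_1(t) = -c_1e^(5t) - 2c_2e^(t), x_2(t) = c_2e^(t)

Coefficient matrix A = [[5, 8], [0, 1]].
Characteristic polynomial det(A - λI) = λ^2 - 6λ + 5 = 0.
Eigenvalues λ = 5, 1.
For λ=5: (A-λI) row 1 is [0, 8], so an eigenvector is (-1, 0).
For λ=1: (A-λI) row 1 is [4, 8], so an eigenvector is (-2, 1).
General solution: c_1e^(5t)(-1,0) + c_2e^(t)(-2,1).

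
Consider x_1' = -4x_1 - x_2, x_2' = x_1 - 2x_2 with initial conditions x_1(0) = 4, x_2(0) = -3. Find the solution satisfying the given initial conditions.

x_1(t) = -te^(-3t) + 4e^(-3t), x_2(t) = te^(-3t) - 3e^(-3t)

Coefficient matrix A = [[-4, -1], [1, -2]].
Characteristic polynomial det(A - λI) = λ^2 + 6λ + 9 = 0.
Single eigenvalue λ = -3 with algebraic multiplicity 2.
Eigenvector v = (1,-1); generalized eigenvector w with (A-λI)w=v is (-1,0).
General solution: e^(-3t)[K_1·v + K_2·(t·v + w)].
Applying x_1(0)=4, x_2(0)=-3 gives K_1=3, K_2=-1.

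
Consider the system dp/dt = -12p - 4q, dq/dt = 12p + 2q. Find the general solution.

p(t) = -K_1e^(-4t) - 2K_2e^(-6t), q(t) = 2K_1e^(-4t) + 3K_2e^(-6t)

Coefficient matrix A = [[-12, -4], [12, 2]].
Characteristic polynomial det(A - λI) = λ^2 + 10λ + 24 = 0.
Eigenvalues λ = -4, -6.
For λ=-4: (A-λI) row 1 is [-8, -4], so an eigenvector is (-1, 2).
For λ=-6: (A-λI) row 1 is [-6, -4], so an eigenvector is (-2, 3).
General solution: K_1e^(-4t)(-1,2) + K_2e^(-6t)(-2,3).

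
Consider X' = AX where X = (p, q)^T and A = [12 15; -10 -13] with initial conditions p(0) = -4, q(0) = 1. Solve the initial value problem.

Coefficient matrix A = [[12, 15], [-10, -13]].
Characteristic polynomial det(A - λI) = λ^2 + λ - 6 = 0.
Eigenvalues λ = 2, -3.
For λ=2: (A-λI) row 1 is [10, 15], so an eigenvector is (-3, 2).
For λ=-3: (A-λI) row 1 is [15, 15], so an eigenvector is (1, -1).
General solution: c_1e^(2t)(-3,2) + c_2e^(-3t)(1,-1).
Applying p(0)=-4, q(0)=1 gives c_1=3, c_2=5.

p(t) = -9e^(2t) + 5e^(-3t), q(t) = 6e^(2t) - 5e^(-3t)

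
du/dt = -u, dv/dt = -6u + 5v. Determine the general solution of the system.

u(t) = -c_2e^(-t), v(t) = c_1e^(5t) - c_2e^(-t)

Coefficient matrix A = [[-1, 0], [-6, 5]].
Characteristic polynomial det(A - λI) = λ^2 - 4λ - 5 = 0.
Eigenvalues λ = 5, -1.
For λ=5: (A-λI) row 1 is [-6, 0], so an eigenvector is (0, 1).
For λ=-1: (A-λI) row 2 is [-6, 6], so an eigenvector is (-1, -1).
General solution: c_1e^(5t)(0,1) + c_2e^(-t)(-1,-1).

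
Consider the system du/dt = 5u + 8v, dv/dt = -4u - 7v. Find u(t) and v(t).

u(t) = 2c_1e^(t) - c_2e^(-3t), v(t) = -c_1e^(t) + c_2e^(-3t)

Coefficient matrix A = [[5, 8], [-4, -7]].
Characteristic polynomial det(A - λI) = λ^2 + 2λ - 3 = 0.
Eigenvalues λ = 1, -3.
For λ=1: (A-λI) row 1 is [4, 8], so an eigenvector is (2, -1).
For λ=-3: (A-λI) row 1 is [8, 8], so an eigenvector is (-1, 1).
General solution: c_1e^(t)(2,-1) + c_2e^(-3t)(-1,1).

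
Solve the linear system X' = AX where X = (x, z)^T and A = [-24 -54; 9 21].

Coefficient matrix A = [[-24, -54], [9, 21]].
Characteristic polynomial det(A - λI) = λ^2 + 3λ - 18 = 0.
Eigenvalues λ = -6, 3.
For λ=-6: (A-λI) row 1 is [-18, -54], so an eigenvector is (-3, 1).
For λ=3: (A-λI) row 1 is [-27, -54], so an eigenvector is (-2, 1).
General solution: C_1e^(-6t)(-3,1) + C_2e^(3t)(-2,1).

x(t) = -3C_1e^(-6t) - 2C_2e^(3t), z(t) = C_1e^(-6t) + C_2e^(3t)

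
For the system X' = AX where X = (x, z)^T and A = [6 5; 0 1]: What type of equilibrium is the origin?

A = [[6,5],[0,1]]; det(A-λI) = λ^2 - 7λ + 6.
λ = 6, 1: both positive.

unstable node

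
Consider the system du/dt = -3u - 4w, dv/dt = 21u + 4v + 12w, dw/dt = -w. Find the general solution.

Coefficient matrix A = [[-3, 0, -4], [21, 4, 12], [0, 0, -1]].
det(A - λI) = 0 gives eigenvalues λ = -3, 4, -1.
For λ=-3: eigenvector (1,-3,0).
For λ=4: eigenvector (0,1,0).
For λ=-1: eigenvector (-2,6,1).
General solution: K_1e^(-3t)(1,-3,0) + K_2e^(4t)(0,1,0) + K_3e^(-t)(-2,6,1).

u(t) = K_1e^(-3t) - 2K_3e^(-t), v(t) = -3K_1e^(-3t) + K_2e^(4t) + 6K_3e^(-t), w(t) = K_3e^(-t)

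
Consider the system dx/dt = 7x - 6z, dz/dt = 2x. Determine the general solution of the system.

x(t) = -3K_1e^(3t) - 2K_2e^(4t), z(t) = -2K_1e^(3t) - K_2e^(4t)

Coefficient matrix A = [[7, -6], [2, 0]].
Characteristic polynomial det(A - λI) = λ^2 - 7λ + 12 = 0.
Eigenvalues λ = 3, 4.
For λ=3: (A-λI) row 1 is [4, -6], so an eigenvector is (-3, -2).
For λ=4: (A-λI) row 1 is [3, -6], so an eigenvector is (-2, -1).
General solution: K_1e^(3t)(-3,-2) + K_2e^(4t)(-2,-1).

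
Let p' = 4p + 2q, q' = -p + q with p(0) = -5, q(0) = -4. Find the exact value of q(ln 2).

20

A = [[4,2],[-1,1]]; eigenvalues λ = 2, 3.
Eigenvectors: (1,-1) for λ=2, (-2,1) for λ=3.
From the initial condition, c_1 = 13, c_2 = 9.
q(ln 2) = (13)(2^2)(-1) + (9)(2^3)(1) = 20.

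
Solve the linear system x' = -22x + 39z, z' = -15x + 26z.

Coefficient matrix A = [[-22, 39], [-15, 26]].
Characteristic polynomial det(A - λI) = λ^2 - 4λ + 13 = 0.
Eigenvalues λ = 2 ± 3i (complex conjugate pair).
For λ=2+3i: an eigenvector is (-3,-2) - i(-2,-1) = (-3 + 2i, -2 + i).
A real fundamental pair from Re and Im of e^((2+3i)t)v: X_1 = e^(2t)(cos(3t)·(-3,-2) + sin(3t)·(-2,-1)), X_2 = e^(2t)(sin(3t)·(-3,-2) - cos(3t)·(-2,-1)).
General solution: C_1X_1 + C_2X_2.

x(t) = -2C_1e^(2t)sin(3t) - 3C_1e^(2t)cos(3t) - 3C_2e^(2t)sin(3t) + 2C_2e^(2t)cos(3t), z(t) = -C_1e^(2t)sin(3t) - 2C_1e^(2t)cos(3t) - 2C_2e^(2t)sin(3t) + C_2e^(2t)cos(3t)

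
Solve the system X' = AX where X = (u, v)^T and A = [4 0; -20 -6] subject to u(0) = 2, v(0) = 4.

u(t) = 2e^(4t), v(t) = -4e^(4t) + 8e^(-6t)

Coefficient matrix A = [[4, 0], [-20, -6]].
Characteristic polynomial det(A - λI) = λ^2 + 2λ - 24 = 0.
Eigenvalues λ = 4, -6.
For λ=4: (A-λI) row 2 is [-20, -10], so an eigenvector is (-1, 2).
For λ=-6: (A-λI) row 1 is [10, 0], so an eigenvector is (0, -1).
General solution: C_1e^(4t)(-1,2) + C_2e^(-6t)(0,-1).
Applying u(0)=2, v(0)=4 gives C_1=-2, C_2=-8.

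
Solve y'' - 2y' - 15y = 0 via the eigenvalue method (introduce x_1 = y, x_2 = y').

Let x_1 = y, x_2 = y'. Then x_1' = x_2 and x_2' = 15x_1 + 2x_2.
A = [[0,1],[15,2]]; det(A-λI) = λ^2 - 2λ - 15.
Eigenvalues λ = 5, -3 with eigenvectors (1,5), (1,-3).

y(t) = C_1e^(5t) + C_2e^(-3t)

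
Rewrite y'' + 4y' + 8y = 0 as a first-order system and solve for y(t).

y(t) = K_1e^(-2t)cos(2t) + K_2e^(-2t)sin(2t)

Let x_1 = y, x_2 = y'. Then x_1' = x_2 and x_2' = -8x_1 - 4x_2.
A = [[0,1],[-8,-4]]; det(A-λI) = λ^2 + 4λ + 8.
Eigenvalues λ = -2 ± 2i.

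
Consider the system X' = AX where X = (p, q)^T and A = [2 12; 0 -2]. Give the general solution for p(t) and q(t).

Coefficient matrix A = [[2, 12], [0, -2]].
Characteristic polynomial det(A - λI) = λ^2 - 4 = 0.
Eigenvalues λ = 2, -2.
For λ=2: (A-λI) row 1 is [0, 12], so an eigenvector is (-1, 0).
For λ=-2: (A-λI) row 1 is [4, 12], so an eigenvector is (-3, 1).
General solution: C_1e^(2t)(-1,0) + C_2e^(-2t)(-3,1).

p(t) = -C_1e^(2t) - 3C_2e^(-2t), q(t) = C_2e^(-2t)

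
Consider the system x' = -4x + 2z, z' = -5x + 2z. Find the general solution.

Coefficient matrix A = [[-4, 2], [-5, 2]].
Characteristic polynomial det(A - λI) = λ^2 + 2λ + 2 = 0.
Eigenvalues λ = -1 ± i (complex conjugate pair).
For λ=-1+i: an eigenvector is (-1,-2) - i(-1,-1) = (-1 + i, -2 + i).
A real fundamental pair from Re and Im of e^((-1+i)t)v: X_1 = e^(-t)(cos(t)·(-1,-2) + sin(t)·(-1,-1)), X_2 = e^(-t)(sin(t)·(-1,-2) - cos(t)·(-1,-1)).
General solution: K_1X_1 + K_2X_2.

x(t) = -K_1e^(-t)sin(t) - K_1e^(-t)cos(t) - K_2e^(-t)sin(t) + K_2e^(-t)cos(t), z(t) = -K_1e^(-t)sin(t) - 2K_1e^(-t)cos(t) - 2K_2e^(-t)sin(t) + K_2e^(-t)cos(t)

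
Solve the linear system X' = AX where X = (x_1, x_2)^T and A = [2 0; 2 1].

Coefficient matrix A = [[2, 0], [2, 1]].
Characteristic polynomial det(A - λI) = λ^2 - 3λ + 2 = 0.
Eigenvalues λ = 1, 2.
For λ=1: (A-λI) row 1 is [1, 0], so an eigenvector is (0, 1).
For λ=2: (A-λI) row 2 is [2, -1], so an eigenvector is (-1, -2).
General solution: c_1e^(t)(0,1) + c_2e^(2t)(-1,-2).

x_1(t) = -c_2e^(2t), x_2(t) = c_1e^(t) - 2c_2e^(2t)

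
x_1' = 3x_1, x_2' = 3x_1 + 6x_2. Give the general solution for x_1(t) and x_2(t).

x_1(t) = K_1e^(3t), x_2(t) = -K_1e^(3t) - K_2e^(6t)

Coefficient matrix A = [[3, 0], [3, 6]].
Characteristic polynomial det(A - λI) = λ^2 - 9λ + 18 = 0.
Eigenvalues λ = 3, 6.
For λ=3: (A-λI) row 2 is [3, 3], so an eigenvector is (1, -1).
For λ=6: (A-λI) row 1 is [-3, 0], so an eigenvector is (0, -1).
General solution: K_1e^(3t)(1,-1) + K_2e^(6t)(0,-1).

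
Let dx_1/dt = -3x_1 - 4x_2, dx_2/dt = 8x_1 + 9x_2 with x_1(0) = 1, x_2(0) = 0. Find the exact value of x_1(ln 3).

A = [[-3,-4],[8,9]]; eigenvalues λ = 5, 1.
Eigenvectors: (-1,2) for λ=5, (-1,1) for λ=1.
From the initial condition, c_1 = 1, c_2 = -2.
x_1(ln 3) = (1)(3^5)(-1) + (-2)(3^1)(-1) = -237.

-237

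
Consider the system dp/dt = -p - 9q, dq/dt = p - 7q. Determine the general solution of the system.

p(t) = 3C_1e^(-4t) + 3C_2te^(-4t) + C_2e^(-4t), q(t) = C_1e^(-4t) + C_2te^(-4t)

Coefficient matrix A = [[-1, -9], [1, -7]].
Characteristic polynomial det(A - λI) = λ^2 + 8λ + 16 = 0.
Single eigenvalue λ = -4 with algebraic multiplicity 2.
Eigenvector v = (3,1); generalized eigenvector w with (A-λI)w=v is (1,0).
General solution: e^(-4t)[C_1·v + C_2·(t·v + w)].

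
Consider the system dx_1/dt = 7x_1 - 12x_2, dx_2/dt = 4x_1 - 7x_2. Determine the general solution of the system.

Coefficient matrix A = [[7, -12], [4, -7]].
Characteristic polynomial det(A - λI) = λ^2 - 1 = 0.
Eigenvalues λ = 1, -1.
For λ=1: (A-λI) row 1 is [6, -12], so an eigenvector is (2, 1).
For λ=-1: (A-λI) row 1 is [8, -12], so an eigenvector is (3, 2).
General solution: C_1e^(t)(2,1) + C_2e^(-t)(3,2).

x_1(t) = 2C_1e^(t) + 3C_2e^(-t), x_2(t) = C_1e^(t) + 2C_2e^(-t)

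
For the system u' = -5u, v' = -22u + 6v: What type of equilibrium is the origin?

A = [[-5,0],[-22,6]]; det(A-λI) = λ^2 - λ - 30.
λ = -5, 6: opposite signs.

saddle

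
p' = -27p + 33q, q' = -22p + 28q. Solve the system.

p(t) = K_1e^(6t) - 3K_2e^(-5t), q(t) = K_1e^(6t) - 2K_2e^(-5t)

Coefficient matrix A = [[-27, 33], [-22, 28]].
Characteristic polynomial det(A - λI) = λ^2 - λ - 30 = 0.
Eigenvalues λ = 6, -5.
For λ=6: (A-λI) row 1 is [-33, 33], so an eigenvector is (1, 1).
For λ=-5: (A-λI) row 1 is [-22, 33], so an eigenvector is (-3, -2).
General solution: K_1e^(6t)(1,1) + K_2e^(-5t)(-3,-2).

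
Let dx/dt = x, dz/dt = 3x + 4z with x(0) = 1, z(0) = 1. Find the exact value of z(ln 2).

A = [[1,0],[3,4]]; eigenvalues λ = 1, 4.
Eigenvectors: (1,-1) for λ=1, (0,1) for λ=4.
From the initial condition, c_1 = 1, c_2 = 2.
z(ln 2) = (1)(2^1)(-1) + (2)(2^4)(1) = 30.

30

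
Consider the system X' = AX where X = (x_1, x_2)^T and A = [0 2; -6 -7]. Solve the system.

x_1(t) = -2c_1e^(-3t) - c_2e^(-4t), x_2(t) = 3c_1e^(-3t) + 2c_2e^(-4t)

Coefficient matrix A = [[0, 2], [-6, -7]].
Characteristic polynomial det(A - λI) = λ^2 + 7λ + 12 = 0.
Eigenvalues λ = -3, -4.
For λ=-3: (A-λI) row 1 is [3, 2], so an eigenvector is (-2, 3).
For λ=-4: (A-λI) row 1 is [4, 2], so an eigenvector is (-1, 2).
General solution: c_1e^(-3t)(-2,3) + c_2e^(-4t)(-1,2).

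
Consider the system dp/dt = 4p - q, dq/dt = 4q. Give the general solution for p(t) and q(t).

p(t) = c_1e^(4t) + c_2te^(4t) - 3c_2e^(4t), q(t) = -c_2e^(4t)

Coefficient matrix A = [[4, -1], [0, 4]].
Characteristic polynomial det(A - λI) = λ^2 - 8λ + 16 = 0.
Single eigenvalue λ = 4 with algebraic multiplicity 2.
Eigenvector v = (1,0); generalized eigenvector w with (A-λI)w=v is (-3,-1).
General solution: e^(4t)[c_1·v + c_2·(t·v + w)].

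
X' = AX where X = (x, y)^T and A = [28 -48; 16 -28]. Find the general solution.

Coefficient matrix A = [[28, -48], [16, -28]].
Characteristic polynomial det(A - λI) = λ^2 - 16 = 0.
Eigenvalues λ = -4, 4.
For λ=-4: (A-λI) row 1 is [32, -48], so an eigenvector is (3, 2).
For λ=4: (A-λI) row 1 is [24, -48], so an eigenvector is (2, 1).
General solution: c_1e^(-4t)(3,2) + c_2e^(4t)(2,1).

x(t) = 3c_1e^(-4t) + 2c_2e^(4t), y(t) = 2c_1e^(-4t) + c_2e^(4t)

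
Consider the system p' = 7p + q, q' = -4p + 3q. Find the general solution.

p(t) = C_1e^(5t) + C_2te^(5t), q(t) = -2C_1e^(5t) - 2C_2te^(5t) + C_2e^(5t)

Coefficient matrix A = [[7, 1], [-4, 3]].
Characteristic polynomial det(A - λI) = λ^2 - 10λ + 25 = 0.
Single eigenvalue λ = 5 with algebraic multiplicity 2.
Eigenvector v = (1,-2); generalized eigenvector w with (A-λI)w=v is (0,1).
General solution: e^(5t)[C_1·v + C_2·(t·v + w)].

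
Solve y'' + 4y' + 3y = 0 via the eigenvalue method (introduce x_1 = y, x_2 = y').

Let x_1 = y, x_2 = y'. Then x_1' = x_2 and x_2' = -3x_1 - 4x_2.
A = [[0,1],[-3,-4]]; det(A-λI) = λ^2 + 4λ + 3.
Eigenvalues λ = -3, -1 with eigenvectors (1,-3), (1,-1).

y(t) = c_1e^(-3t) + c_2e^(-t)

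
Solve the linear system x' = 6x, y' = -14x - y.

Coefficient matrix A = [[6, 0], [-14, -1]].
Characteristic polynomial det(A - λI) = λ^2 - 5λ - 6 = 0.
Eigenvalues λ = -1, 6.
For λ=-1: (A-λI) row 1 is [7, 0], so an eigenvector is (0, 1).
For λ=6: (A-λI) row 2 is [-14, -7], so an eigenvector is (1, -2).
General solution: K_1e^(-t)(0,1) + K_2e^(6t)(1,-2).

x(t) = K_2e^(6t), y(t) = K_1e^(-t) - 2K_2e^(6t)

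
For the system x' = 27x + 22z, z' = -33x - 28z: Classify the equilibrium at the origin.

saddle

A = [[27,22],[-33,-28]]; det(A-λI) = λ^2 + λ - 30.
λ = -6, 5: opposite signs.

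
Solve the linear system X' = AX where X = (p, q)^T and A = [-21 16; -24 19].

p(t) = -2K_1e^(3t) + K_2e^(-5t), q(t) = -3K_1e^(3t) + K_2e^(-5t)

Coefficient matrix A = [[-21, 16], [-24, 19]].
Characteristic polynomial det(A - λI) = λ^2 + 2λ - 15 = 0.
Eigenvalues λ = 3, -5.
For λ=3: (A-λI) row 1 is [-24, 16], so an eigenvector is (-2, -3).
For λ=-5: (A-λI) row 1 is [-16, 16], so an eigenvector is (1, 1).
General solution: K_1e^(3t)(-2,-3) + K_2e^(-5t)(1,1).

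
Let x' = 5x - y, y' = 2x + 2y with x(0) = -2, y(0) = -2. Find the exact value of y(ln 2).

-32

A = [[5,-1],[2,2]]; eigenvalues λ = 4, 3.
Eigenvectors: (1,1) for λ=4, (-1,-2) for λ=3.
From the initial condition, c_1 = -2, c_2 = 0.
y(ln 2) = (-2)(2^4)(1) + (0)(2^3)(-2) = -32.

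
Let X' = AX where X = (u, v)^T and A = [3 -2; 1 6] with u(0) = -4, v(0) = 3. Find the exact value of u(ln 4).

A = [[3,-2],[1,6]]; eigenvalues λ = 4, 5.
Eigenvectors: (2,-1) for λ=4, (1,-1) for λ=5.
From the initial condition, c_1 = -1, c_2 = -2.
u(ln 4) = (-1)(4^4)(2) + (-2)(4^5)(1) = -2560.

-2560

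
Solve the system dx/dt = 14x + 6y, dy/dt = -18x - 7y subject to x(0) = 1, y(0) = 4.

x(t) = 12e^(5t) - 11e^(2t), y(t) = -18e^(5t) + 22e^(2t)

Coefficient matrix A = [[14, 6], [-18, -7]].
Characteristic polynomial det(A - λI) = λ^2 - 7λ + 10 = 0.
Eigenvalues λ = 5, 2.
For λ=5: (A-λI) row 1 is [9, 6], so an eigenvector is (2, -3).
For λ=2: (A-λI) row 1 is [12, 6], so an eigenvector is (-1, 2).
General solution: C_1e^(5t)(2,-3) + C_2e^(2t)(-1,2).
Applying x(0)=1, y(0)=4 gives C_1=6, C_2=11.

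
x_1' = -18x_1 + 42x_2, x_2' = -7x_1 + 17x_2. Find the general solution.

Coefficient matrix A = [[-18, 42], [-7, 17]].
Characteristic polynomial det(A - λI) = λ^2 + λ - 12 = 0.
Eigenvalues λ = -4, 3.
For λ=-4: (A-λI) row 1 is [-14, 42], so an eigenvector is (-3, -1).
For λ=3: (A-λI) row 1 is [-21, 42], so an eigenvector is (-2, -1).
General solution: c_1e^(-4t)(-3,-1) + c_2e^(3t)(-2,-1).

x_1(t) = -3c_1e^(-4t) - 2c_2e^(3t), x_2(t) = -c_1e^(-4t) - c_2e^(3t)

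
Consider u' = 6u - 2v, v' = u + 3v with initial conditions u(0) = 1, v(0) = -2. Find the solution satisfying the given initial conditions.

Coefficient matrix A = [[6, -2], [1, 3]].
Characteristic polynomial det(A - λI) = λ^2 - 9λ + 20 = 0.
Eigenvalues λ = 5, 4.
For λ=5: (A-λI) row 1 is [1, -2], so an eigenvector is (-2, -1).
For λ=4: (A-λI) row 1 is [2, -2], so an eigenvector is (-1, -1).
General solution: C_1e^(5t)(-2,-1) + C_2e^(4t)(-1,-1).
Applying u(0)=1, v(0)=-2 gives C_1=-3, C_2=5.

u(t) = 6e^(5t) - 5e^(4t), v(t) = 3e^(5t) - 5e^(4t)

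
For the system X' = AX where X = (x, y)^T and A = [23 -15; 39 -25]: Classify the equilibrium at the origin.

stable spiral

A = [[23,-15],[39,-25]]; det(A-λI) = λ^2 + 2λ + 10.
λ = -1 ± 3i: negative real part.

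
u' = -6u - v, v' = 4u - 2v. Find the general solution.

u(t) = K_1e^(-4t) + K_2te^(-4t) + K_2e^(-4t), v(t) = -2K_1e^(-4t) - 2K_2te^(-4t) - 3K_2e^(-4t)

Coefficient matrix A = [[-6, -1], [4, -2]].
Characteristic polynomial det(A - λI) = λ^2 + 8λ + 16 = 0.
Single eigenvalue λ = -4 with algebraic multiplicity 2.
Eigenvector v = (1,-2); generalized eigenvector w with (A-λI)w=v is (1,-3).
General solution: e^(-4t)[K_1·v + K_2·(t·v + w)].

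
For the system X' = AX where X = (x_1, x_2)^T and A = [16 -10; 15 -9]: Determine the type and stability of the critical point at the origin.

A = [[16,-10],[15,-9]]; det(A-λI) = λ^2 - 7λ + 6.
λ = 1, 6: both positive.

unstable node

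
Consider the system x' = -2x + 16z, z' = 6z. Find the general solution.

x(t) = -2K_1e^(6t) + K_2e^(-2t), z(t) = -K_1e^(6t)

Coefficient matrix A = [[-2, 16], [0, 6]].
Characteristic polynomial det(A - λI) = λ^2 - 4λ - 12 = 0.
Eigenvalues λ = 6, -2.
For λ=6: (A-λI) row 1 is [-8, 16], so an eigenvector is (-2, -1).
For λ=-2: (A-λI) row 1 is [0, 16], so an eigenvector is (1, 0).
General solution: K_1e^(6t)(-2,-1) + K_2e^(-2t)(1,0).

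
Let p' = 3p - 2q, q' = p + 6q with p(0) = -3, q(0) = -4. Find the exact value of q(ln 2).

-240

A = [[3,-2],[1,6]]; eigenvalues λ = 5, 4.
Eigenvectors: (-1,1) for λ=5, (-2,1) for λ=4.
From the initial condition, c_1 = -11, c_2 = 7.
q(ln 2) = (-11)(2^5)(1) + (7)(2^4)(1) = -240.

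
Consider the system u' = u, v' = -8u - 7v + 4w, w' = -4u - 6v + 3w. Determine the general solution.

u(t) = K_1e^(t), v(t) = K_2e^(-3t) + 2K_3e^(-t), w(t) = 2K_1e^(t) + K_2e^(-3t) + 3K_3e^(-t)

Coefficient matrix A = [[1, 0, 0], [-8, -7, 4], [-4, -6, 3]].
det(A - λI) = 0 gives eigenvalues λ = 1, -3, -1.
For λ=1: eigenvector (1,0,2).
For λ=-3: eigenvector (0,1,1).
For λ=-1: eigenvector (0,2,3).
General solution: K_1e^(t)(1,0,2) + K_2e^(-3t)(0,1,1) + K_3e^(-t)(0,2,3).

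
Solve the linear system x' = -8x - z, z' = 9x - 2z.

x(t) = -C_1e^(-5t) - C_2te^(-5t), z(t) = 3C_1e^(-5t) + 3C_2te^(-5t) + C_2e^(-5t)

Coefficient matrix A = [[-8, -1], [9, -2]].
Characteristic polynomial det(A - λI) = λ^2 + 10λ + 25 = 0.
Single eigenvalue λ = -5 with algebraic multiplicity 2.
Eigenvector v = (-1,3); generalized eigenvector w with (A-λI)w=v is (0,1).
General solution: e^(-5t)[C_1·v + C_2·(t·v + w)].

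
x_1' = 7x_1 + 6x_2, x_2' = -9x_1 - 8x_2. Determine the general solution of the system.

Coefficient matrix A = [[7, 6], [-9, -8]].
Characteristic polynomial det(A - λI) = λ^2 + λ - 2 = 0.
Eigenvalues λ = 1, -2.
For λ=1: (A-λI) row 1 is [6, 6], so an eigenvector is (-1, 1).
For λ=-2: (A-λI) row 1 is [9, 6], so an eigenvector is (2, -3).
General solution: K_1e^(t)(-1,1) + K_2e^(-2t)(2,-3).

x_1(t) = -K_1e^(t) + 2K_2e^(-2t), x_2(t) = K_1e^(t) - 3K_2e^(-2t)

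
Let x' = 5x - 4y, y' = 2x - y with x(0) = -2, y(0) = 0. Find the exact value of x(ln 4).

A = [[5,-4],[2,-1]]; eigenvalues λ = 3, 1.
Eigenvectors: (2,1) for λ=3, (1,1) for λ=1.
From the initial condition, c_1 = -2, c_2 = 2.
x(ln 4) = (-2)(4^3)(2) + (2)(4^1)(1) = -248.

-248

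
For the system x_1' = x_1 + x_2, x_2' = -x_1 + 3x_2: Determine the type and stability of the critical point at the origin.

A = [[1,1],[-1,3]]; det(A-λI) = λ^2 - 4λ + 4.
repeated λ = 2 with a single eigenvector.

unstable improper node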